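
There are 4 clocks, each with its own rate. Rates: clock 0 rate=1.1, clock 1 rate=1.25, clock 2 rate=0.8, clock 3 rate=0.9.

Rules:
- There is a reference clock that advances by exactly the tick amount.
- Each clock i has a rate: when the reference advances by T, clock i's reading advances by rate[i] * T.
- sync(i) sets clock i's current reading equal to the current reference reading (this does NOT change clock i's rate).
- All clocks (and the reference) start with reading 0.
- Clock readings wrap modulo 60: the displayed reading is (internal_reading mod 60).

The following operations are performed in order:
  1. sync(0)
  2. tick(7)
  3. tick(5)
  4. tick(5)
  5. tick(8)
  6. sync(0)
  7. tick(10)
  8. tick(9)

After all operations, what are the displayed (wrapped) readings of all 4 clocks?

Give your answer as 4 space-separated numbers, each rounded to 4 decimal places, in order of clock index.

Answer: 45.9000 55.0000 35.2000 39.6000

Derivation:
After op 1 sync(0): ref=0.0000 raw=[0.0000 0.0000 0.0000 0.0000]
After op 2 tick(7): ref=7.0000 raw=[7.7000 8.7500 5.6000 6.3000]
After op 3 tick(5): ref=12.0000 raw=[13.2000 15.0000 9.6000 10.8000]
After op 4 tick(5): ref=17.0000 raw=[18.7000 21.2500 13.6000 15.3000]
After op 5 tick(8): ref=25.0000 raw=[27.5000 31.2500 20.0000 22.5000]
After op 6 sync(0): ref=25.0000 raw=[25.0000 31.2500 20.0000 22.5000]
After op 7 tick(10): ref=35.0000 raw=[36.0000 43.7500 28.0000 31.5000]
After op 8 tick(9): ref=44.0000 raw=[45.9000 55.0000 35.2000 39.6000]
Wrap final raw readings (mod 60): 45.9000 mod 60 = 45.9000; 55.0000 mod 60 = 55.0000; 35.2000 mod 60 = 35.2000; 39.6000 mod 60 = 39.6000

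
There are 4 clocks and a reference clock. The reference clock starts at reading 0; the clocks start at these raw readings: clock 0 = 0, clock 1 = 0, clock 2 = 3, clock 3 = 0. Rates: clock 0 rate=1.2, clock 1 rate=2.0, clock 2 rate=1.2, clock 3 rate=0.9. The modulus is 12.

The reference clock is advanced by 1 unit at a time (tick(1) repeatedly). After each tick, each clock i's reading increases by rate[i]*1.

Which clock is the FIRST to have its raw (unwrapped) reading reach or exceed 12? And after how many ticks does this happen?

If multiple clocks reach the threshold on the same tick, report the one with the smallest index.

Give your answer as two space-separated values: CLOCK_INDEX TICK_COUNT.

clock 0: start=0, rate=1.2, needs 12-0 = 12; ticks = ceil(12/1.2) = ceil(10.0000) = 10; reading at tick 10 = 0 + 1.2*10 = 12.0000
clock 1: start=0, rate=2.0, needs 12-0 = 12; ticks = ceil(12/2.0) = ceil(6.0000) = 6; reading at tick 6 = 0 + 2.0*6 = 12.0000
clock 2: start=3, rate=1.2, needs 12-3 = 9; ticks = ceil(9/1.2) = ceil(7.5000) = 8; reading at tick 8 = 3 + 1.2*8 = 12.6000
clock 3: start=0, rate=0.9, needs 12-0 = 12; ticks = ceil(12/0.9) = ceil(13.3333) = 14; reading at tick 14 = 0 + 0.9*14 = 12.6000
Minimum tick count = 6; winners = [1]; smallest index = 1

Answer: 1 6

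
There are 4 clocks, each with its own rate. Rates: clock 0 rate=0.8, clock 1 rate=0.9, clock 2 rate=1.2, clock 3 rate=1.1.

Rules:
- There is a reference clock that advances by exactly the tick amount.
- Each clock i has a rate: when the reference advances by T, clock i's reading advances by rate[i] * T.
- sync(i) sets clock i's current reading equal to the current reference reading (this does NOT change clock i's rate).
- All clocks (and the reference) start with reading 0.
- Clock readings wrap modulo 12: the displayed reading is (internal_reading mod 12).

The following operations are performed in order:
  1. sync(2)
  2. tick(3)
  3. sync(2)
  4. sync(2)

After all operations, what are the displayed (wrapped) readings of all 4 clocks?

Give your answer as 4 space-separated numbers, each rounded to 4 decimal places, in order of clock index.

After op 1 sync(2): ref=0.0000 raw=[0.0000 0.0000 0.0000 0.0000]
After op 2 tick(3): ref=3.0000 raw=[2.4000 2.7000 3.6000 3.3000]
After op 3 sync(2): ref=3.0000 raw=[2.4000 2.7000 3.0000 3.3000]
After op 4 sync(2): ref=3.0000 raw=[2.4000 2.7000 3.0000 3.3000]
Wrap final raw readings (mod 12): 2.4000 mod 12 = 2.4000; 2.7000 mod 12 = 2.7000; 3.0000 mod 12 = 3.0000; 3.3000 mod 12 = 3.3000

Answer: 2.4000 2.7000 3.0000 3.3000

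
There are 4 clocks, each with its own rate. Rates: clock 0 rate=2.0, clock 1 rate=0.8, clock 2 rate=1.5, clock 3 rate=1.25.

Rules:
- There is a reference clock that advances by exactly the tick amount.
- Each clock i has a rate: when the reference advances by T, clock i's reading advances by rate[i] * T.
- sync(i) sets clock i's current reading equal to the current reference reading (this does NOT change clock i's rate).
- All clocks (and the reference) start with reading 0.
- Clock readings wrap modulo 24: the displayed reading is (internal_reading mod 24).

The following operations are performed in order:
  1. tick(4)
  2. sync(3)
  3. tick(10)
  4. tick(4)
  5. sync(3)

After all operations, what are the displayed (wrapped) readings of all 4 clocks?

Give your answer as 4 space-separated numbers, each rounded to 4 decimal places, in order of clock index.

Answer: 12.0000 14.4000 3.0000 18.0000

Derivation:
After op 1 tick(4): ref=4.0000 raw=[8.0000 3.2000 6.0000 5.0000]
After op 2 sync(3): ref=4.0000 raw=[8.0000 3.2000 6.0000 4.0000]
After op 3 tick(10): ref=14.0000 raw=[28.0000 11.2000 21.0000 16.5000]
After op 4 tick(4): ref=18.0000 raw=[36.0000 14.4000 27.0000 21.5000]
After op 5 sync(3): ref=18.0000 raw=[36.0000 14.4000 27.0000 18.0000]
Wrap final raw readings (mod 24): 36.0000 mod 24 = 12.0000; 14.4000 mod 24 = 14.4000; 27.0000 mod 24 = 3.0000; 18.0000 mod 24 = 18.0000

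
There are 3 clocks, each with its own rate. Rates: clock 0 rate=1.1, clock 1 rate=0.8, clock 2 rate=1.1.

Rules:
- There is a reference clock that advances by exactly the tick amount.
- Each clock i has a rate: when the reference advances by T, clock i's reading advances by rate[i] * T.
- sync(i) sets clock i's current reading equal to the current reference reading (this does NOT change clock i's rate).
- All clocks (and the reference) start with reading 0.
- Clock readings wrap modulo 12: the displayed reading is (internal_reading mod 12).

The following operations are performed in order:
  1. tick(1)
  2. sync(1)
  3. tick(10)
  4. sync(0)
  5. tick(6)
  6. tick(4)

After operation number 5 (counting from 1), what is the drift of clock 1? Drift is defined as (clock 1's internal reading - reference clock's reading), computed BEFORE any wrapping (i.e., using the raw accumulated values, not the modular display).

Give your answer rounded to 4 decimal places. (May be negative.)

After op 1 tick(1): ref=1.0000 raw=[1.1000 0.8000 1.1000]
After op 2 sync(1): ref=1.0000 raw=[1.1000 1.0000 1.1000]
After op 3 tick(10): ref=11.0000 raw=[12.1000 9.0000 12.1000]
After op 4 sync(0): ref=11.0000 raw=[11.0000 9.0000 12.1000]
After op 5 tick(6): ref=17.0000 raw=[17.6000 13.8000 18.7000]
Drift of clock 1 after op 5: 13.8000 - 17.0000 = -3.2000

Answer: -3.2000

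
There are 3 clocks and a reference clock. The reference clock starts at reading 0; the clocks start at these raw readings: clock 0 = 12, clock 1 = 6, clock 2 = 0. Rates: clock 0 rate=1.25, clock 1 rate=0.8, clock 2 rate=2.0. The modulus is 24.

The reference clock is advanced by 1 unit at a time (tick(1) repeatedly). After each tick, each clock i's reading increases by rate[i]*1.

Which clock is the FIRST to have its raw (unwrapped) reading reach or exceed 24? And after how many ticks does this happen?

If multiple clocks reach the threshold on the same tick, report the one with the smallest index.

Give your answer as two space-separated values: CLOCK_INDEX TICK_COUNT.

Answer: 0 10

Derivation:
clock 0: start=12, rate=1.25, needs 24-12 = 12; ticks = ceil(12/1.25) = ceil(9.6000) = 10; reading at tick 10 = 12 + 1.25*10 = 24.5000
clock 1: start=6, rate=0.8, needs 24-6 = 18; ticks = ceil(18/0.8) = ceil(22.5000) = 23; reading at tick 23 = 6 + 0.8*23 = 24.4000
clock 2: start=0, rate=2.0, needs 24-0 = 24; ticks = ceil(24/2.0) = ceil(12.0000) = 12; reading at tick 12 = 0 + 2.0*12 = 24.0000
Minimum tick count = 10; winners = [0]; smallest index = 0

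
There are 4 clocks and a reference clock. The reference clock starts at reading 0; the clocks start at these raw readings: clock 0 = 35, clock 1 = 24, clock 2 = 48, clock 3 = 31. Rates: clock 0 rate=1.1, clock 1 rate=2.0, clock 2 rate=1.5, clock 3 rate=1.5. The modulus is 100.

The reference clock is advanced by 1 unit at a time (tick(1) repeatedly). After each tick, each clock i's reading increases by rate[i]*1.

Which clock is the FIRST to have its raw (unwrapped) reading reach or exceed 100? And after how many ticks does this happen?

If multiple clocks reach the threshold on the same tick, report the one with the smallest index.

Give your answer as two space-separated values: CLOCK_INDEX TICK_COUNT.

Answer: 2 35

Derivation:
clock 0: start=35, rate=1.1, needs 100-35 = 65; ticks = ceil(65/1.1) = ceil(59.0909) = 60; reading at tick 60 = 35 + 1.1*60 = 101.0000
clock 1: start=24, rate=2.0, needs 100-24 = 76; ticks = ceil(76/2.0) = ceil(38.0000) = 38; reading at tick 38 = 24 + 2.0*38 = 100.0000
clock 2: start=48, rate=1.5, needs 100-48 = 52; ticks = ceil(52/1.5) = ceil(34.6667) = 35; reading at tick 35 = 48 + 1.5*35 = 100.5000
clock 3: start=31, rate=1.5, needs 100-31 = 69; ticks = ceil(69/1.5) = ceil(46.0000) = 46; reading at tick 46 = 31 + 1.5*46 = 100.0000
Minimum tick count = 35; winners = [2]; smallest index = 2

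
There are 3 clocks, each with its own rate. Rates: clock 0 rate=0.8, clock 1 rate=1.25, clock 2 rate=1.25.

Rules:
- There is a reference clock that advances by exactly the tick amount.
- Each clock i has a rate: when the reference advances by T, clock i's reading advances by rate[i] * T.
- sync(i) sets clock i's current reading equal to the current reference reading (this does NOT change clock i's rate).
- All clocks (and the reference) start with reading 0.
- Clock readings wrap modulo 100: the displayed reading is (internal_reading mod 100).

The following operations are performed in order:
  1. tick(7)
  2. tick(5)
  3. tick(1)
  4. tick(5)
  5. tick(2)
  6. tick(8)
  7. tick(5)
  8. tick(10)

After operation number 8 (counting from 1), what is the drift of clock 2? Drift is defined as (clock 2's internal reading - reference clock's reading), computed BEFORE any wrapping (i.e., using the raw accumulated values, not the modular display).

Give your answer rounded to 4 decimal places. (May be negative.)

Answer: 10.7500

Derivation:
After op 1 tick(7): ref=7.0000 raw=[5.6000 8.7500 8.7500]
After op 2 tick(5): ref=12.0000 raw=[9.6000 15.0000 15.0000]
After op 3 tick(1): ref=13.0000 raw=[10.4000 16.2500 16.2500]
After op 4 tick(5): ref=18.0000 raw=[14.4000 22.5000 22.5000]
After op 5 tick(2): ref=20.0000 raw=[16.0000 25.0000 25.0000]
After op 6 tick(8): ref=28.0000 raw=[22.4000 35.0000 35.0000]
After op 7 tick(5): ref=33.0000 raw=[26.4000 41.2500 41.2500]
After op 8 tick(10): ref=43.0000 raw=[34.4000 53.7500 53.7500]
Drift of clock 2 after op 8: 53.7500 - 43.0000 = 10.7500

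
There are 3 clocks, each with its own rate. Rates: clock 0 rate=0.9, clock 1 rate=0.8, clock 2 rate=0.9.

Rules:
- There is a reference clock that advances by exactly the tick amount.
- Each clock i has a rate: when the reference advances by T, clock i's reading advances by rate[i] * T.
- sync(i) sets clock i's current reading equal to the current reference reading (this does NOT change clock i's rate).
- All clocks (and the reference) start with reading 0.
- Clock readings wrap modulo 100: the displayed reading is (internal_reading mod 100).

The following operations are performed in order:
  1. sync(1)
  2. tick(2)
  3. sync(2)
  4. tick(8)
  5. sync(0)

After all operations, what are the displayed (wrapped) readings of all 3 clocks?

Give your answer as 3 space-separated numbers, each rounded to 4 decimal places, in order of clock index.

After op 1 sync(1): ref=0.0000 raw=[0.0000 0.0000 0.0000]
After op 2 tick(2): ref=2.0000 raw=[1.8000 1.6000 1.8000]
After op 3 sync(2): ref=2.0000 raw=[1.8000 1.6000 2.0000]
After op 4 tick(8): ref=10.0000 raw=[9.0000 8.0000 9.2000]
After op 5 sync(0): ref=10.0000 raw=[10.0000 8.0000 9.2000]
Wrap final raw readings (mod 100): 10.0000 mod 100 = 10.0000; 8.0000 mod 100 = 8.0000; 9.2000 mod 100 = 9.2000

Answer: 10.0000 8.0000 9.2000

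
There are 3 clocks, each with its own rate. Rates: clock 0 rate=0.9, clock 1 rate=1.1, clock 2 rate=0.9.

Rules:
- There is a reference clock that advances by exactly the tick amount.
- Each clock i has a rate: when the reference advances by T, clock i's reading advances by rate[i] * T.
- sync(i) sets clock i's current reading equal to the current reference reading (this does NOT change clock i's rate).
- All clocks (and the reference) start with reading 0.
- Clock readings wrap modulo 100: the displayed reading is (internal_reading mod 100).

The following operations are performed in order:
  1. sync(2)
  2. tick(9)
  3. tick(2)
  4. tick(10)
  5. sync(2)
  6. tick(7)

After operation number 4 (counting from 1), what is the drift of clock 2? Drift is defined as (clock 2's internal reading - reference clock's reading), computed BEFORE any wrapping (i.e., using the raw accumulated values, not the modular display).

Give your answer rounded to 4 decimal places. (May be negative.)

Answer: -2.1000

Derivation:
After op 1 sync(2): ref=0.0000 raw=[0.0000 0.0000 0.0000]
After op 2 tick(9): ref=9.0000 raw=[8.1000 9.9000 8.1000]
After op 3 tick(2): ref=11.0000 raw=[9.9000 12.1000 9.9000]
After op 4 tick(10): ref=21.0000 raw=[18.9000 23.1000 18.9000]
Drift of clock 2 after op 4: 18.9000 - 21.0000 = -2.1000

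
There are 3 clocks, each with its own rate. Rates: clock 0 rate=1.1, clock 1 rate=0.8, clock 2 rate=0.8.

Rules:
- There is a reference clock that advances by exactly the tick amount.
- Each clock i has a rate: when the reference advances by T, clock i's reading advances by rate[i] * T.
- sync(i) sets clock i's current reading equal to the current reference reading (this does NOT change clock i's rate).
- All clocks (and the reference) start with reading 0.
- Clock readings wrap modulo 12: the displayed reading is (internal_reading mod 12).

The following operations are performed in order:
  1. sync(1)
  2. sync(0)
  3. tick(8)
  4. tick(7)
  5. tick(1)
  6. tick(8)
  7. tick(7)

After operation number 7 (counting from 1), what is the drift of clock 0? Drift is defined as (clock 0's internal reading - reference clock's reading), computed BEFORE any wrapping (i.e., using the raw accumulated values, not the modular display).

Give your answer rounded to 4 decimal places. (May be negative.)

After op 1 sync(1): ref=0.0000 raw=[0.0000 0.0000 0.0000]
After op 2 sync(0): ref=0.0000 raw=[0.0000 0.0000 0.0000]
After op 3 tick(8): ref=8.0000 raw=[8.8000 6.4000 6.4000]
After op 4 tick(7): ref=15.0000 raw=[16.5000 12.0000 12.0000]
After op 5 tick(1): ref=16.0000 raw=[17.6000 12.8000 12.8000]
After op 6 tick(8): ref=24.0000 raw=[26.4000 19.2000 19.2000]
After op 7 tick(7): ref=31.0000 raw=[34.1000 24.8000 24.8000]
Drift of clock 0 after op 7: 34.1000 - 31.0000 = 3.1000

Answer: 3.1000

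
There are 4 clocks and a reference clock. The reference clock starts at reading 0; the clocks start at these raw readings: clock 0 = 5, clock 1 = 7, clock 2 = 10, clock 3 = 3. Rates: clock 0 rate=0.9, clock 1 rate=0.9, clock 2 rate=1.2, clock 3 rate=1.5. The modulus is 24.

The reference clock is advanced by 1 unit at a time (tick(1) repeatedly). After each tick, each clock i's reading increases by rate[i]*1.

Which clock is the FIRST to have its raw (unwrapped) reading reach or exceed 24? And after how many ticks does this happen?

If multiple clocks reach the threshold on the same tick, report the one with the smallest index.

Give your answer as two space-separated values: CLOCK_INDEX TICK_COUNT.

Answer: 2 12

Derivation:
clock 0: start=5, rate=0.9, needs 24-5 = 19; ticks = ceil(19/0.9) = ceil(21.1111) = 22; reading at tick 22 = 5 + 0.9*22 = 24.8000
clock 1: start=7, rate=0.9, needs 24-7 = 17; ticks = ceil(17/0.9) = ceil(18.8889) = 19; reading at tick 19 = 7 + 0.9*19 = 24.1000
clock 2: start=10, rate=1.2, needs 24-10 = 14; ticks = ceil(14/1.2) = ceil(11.6667) = 12; reading at tick 12 = 10 + 1.2*12 = 24.4000
clock 3: start=3, rate=1.5, needs 24-3 = 21; ticks = ceil(21/1.5) = ceil(14.0000) = 14; reading at tick 14 = 3 + 1.5*14 = 24.0000
Minimum tick count = 12; winners = [2]; smallest index = 2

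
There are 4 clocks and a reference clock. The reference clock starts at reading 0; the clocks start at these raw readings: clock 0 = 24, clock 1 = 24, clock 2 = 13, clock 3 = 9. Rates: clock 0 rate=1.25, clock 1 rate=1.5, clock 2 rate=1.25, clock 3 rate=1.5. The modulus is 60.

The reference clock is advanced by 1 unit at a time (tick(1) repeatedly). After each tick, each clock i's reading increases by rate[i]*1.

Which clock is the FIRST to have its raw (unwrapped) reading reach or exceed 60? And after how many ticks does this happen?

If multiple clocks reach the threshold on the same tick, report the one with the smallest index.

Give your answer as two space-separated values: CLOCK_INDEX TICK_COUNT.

Answer: 1 24

Derivation:
clock 0: start=24, rate=1.25, needs 60-24 = 36; ticks = ceil(36/1.25) = ceil(28.8000) = 29; reading at tick 29 = 24 + 1.25*29 = 60.2500
clock 1: start=24, rate=1.5, needs 60-24 = 36; ticks = ceil(36/1.5) = ceil(24.0000) = 24; reading at tick 24 = 24 + 1.5*24 = 60.0000
clock 2: start=13, rate=1.25, needs 60-13 = 47; ticks = ceil(47/1.25) = ceil(37.6000) = 38; reading at tick 38 = 13 + 1.25*38 = 60.5000
clock 3: start=9, rate=1.5, needs 60-9 = 51; ticks = ceil(51/1.5) = ceil(34.0000) = 34; reading at tick 34 = 9 + 1.5*34 = 60.0000
Minimum tick count = 24; winners = [1]; smallest index = 1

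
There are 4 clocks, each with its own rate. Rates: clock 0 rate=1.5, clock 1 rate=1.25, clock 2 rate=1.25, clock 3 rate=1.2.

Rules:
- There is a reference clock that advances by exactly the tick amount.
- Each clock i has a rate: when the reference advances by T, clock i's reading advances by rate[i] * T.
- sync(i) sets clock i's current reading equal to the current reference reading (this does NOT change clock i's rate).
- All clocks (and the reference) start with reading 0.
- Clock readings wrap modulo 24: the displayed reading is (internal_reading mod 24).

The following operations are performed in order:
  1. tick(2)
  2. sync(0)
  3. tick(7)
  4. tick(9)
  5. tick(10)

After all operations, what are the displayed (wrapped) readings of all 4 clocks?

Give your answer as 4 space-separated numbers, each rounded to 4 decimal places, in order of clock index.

Answer: 17.0000 11.0000 11.0000 9.6000

Derivation:
After op 1 tick(2): ref=2.0000 raw=[3.0000 2.5000 2.5000 2.4000]
After op 2 sync(0): ref=2.0000 raw=[2.0000 2.5000 2.5000 2.4000]
After op 3 tick(7): ref=9.0000 raw=[12.5000 11.2500 11.2500 10.8000]
After op 4 tick(9): ref=18.0000 raw=[26.0000 22.5000 22.5000 21.6000]
After op 5 tick(10): ref=28.0000 raw=[41.0000 35.0000 35.0000 33.6000]
Wrap final raw readings (mod 24): 41.0000 mod 24 = 17.0000; 35.0000 mod 24 = 11.0000; 35.0000 mod 24 = 11.0000; 33.6000 mod 24 = 9.6000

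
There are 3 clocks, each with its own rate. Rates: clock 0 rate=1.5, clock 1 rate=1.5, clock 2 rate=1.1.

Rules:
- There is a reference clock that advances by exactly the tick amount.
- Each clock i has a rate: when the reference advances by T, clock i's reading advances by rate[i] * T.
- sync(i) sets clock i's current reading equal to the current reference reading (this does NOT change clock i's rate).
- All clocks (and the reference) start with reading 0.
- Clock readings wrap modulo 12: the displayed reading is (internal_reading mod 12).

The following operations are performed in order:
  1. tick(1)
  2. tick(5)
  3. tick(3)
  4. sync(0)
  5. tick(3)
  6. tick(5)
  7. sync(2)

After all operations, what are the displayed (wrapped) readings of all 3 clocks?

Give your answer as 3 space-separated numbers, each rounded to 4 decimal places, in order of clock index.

Answer: 9.0000 1.5000 5.0000

Derivation:
After op 1 tick(1): ref=1.0000 raw=[1.5000 1.5000 1.1000]
After op 2 tick(5): ref=6.0000 raw=[9.0000 9.0000 6.6000]
After op 3 tick(3): ref=9.0000 raw=[13.5000 13.5000 9.9000]
After op 4 sync(0): ref=9.0000 raw=[9.0000 13.5000 9.9000]
After op 5 tick(3): ref=12.0000 raw=[13.5000 18.0000 13.2000]
After op 6 tick(5): ref=17.0000 raw=[21.0000 25.5000 18.7000]
After op 7 sync(2): ref=17.0000 raw=[21.0000 25.5000 17.0000]
Wrap final raw readings (mod 12): 21.0000 mod 12 = 9.0000; 25.5000 mod 12 = 1.5000; 17.0000 mod 12 = 5.0000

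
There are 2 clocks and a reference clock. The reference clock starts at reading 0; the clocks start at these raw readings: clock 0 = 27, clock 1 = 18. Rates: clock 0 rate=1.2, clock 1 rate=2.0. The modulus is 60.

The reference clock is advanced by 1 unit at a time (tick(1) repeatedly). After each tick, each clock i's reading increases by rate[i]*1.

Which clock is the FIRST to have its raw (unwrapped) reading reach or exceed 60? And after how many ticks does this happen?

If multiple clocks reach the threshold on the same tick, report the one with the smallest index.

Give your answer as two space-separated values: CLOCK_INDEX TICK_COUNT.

Answer: 1 21

Derivation:
clock 0: start=27, rate=1.2, needs 60-27 = 33; ticks = ceil(33/1.2) = ceil(27.5000) = 28; reading at tick 28 = 27 + 1.2*28 = 60.6000
clock 1: start=18, rate=2.0, needs 60-18 = 42; ticks = ceil(42/2.0) = ceil(21.0000) = 21; reading at tick 21 = 18 + 2.0*21 = 60.0000
Minimum tick count = 21; winners = [1]; smallest index = 1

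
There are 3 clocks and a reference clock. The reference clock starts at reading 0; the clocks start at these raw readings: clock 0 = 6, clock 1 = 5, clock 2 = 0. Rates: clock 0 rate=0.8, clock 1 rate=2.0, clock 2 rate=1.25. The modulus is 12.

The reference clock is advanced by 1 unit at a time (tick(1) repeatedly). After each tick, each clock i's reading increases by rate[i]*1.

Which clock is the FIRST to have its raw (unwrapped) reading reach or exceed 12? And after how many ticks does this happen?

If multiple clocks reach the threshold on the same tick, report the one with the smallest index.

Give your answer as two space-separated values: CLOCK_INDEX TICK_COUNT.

Answer: 1 4

Derivation:
clock 0: start=6, rate=0.8, needs 12-6 = 6; ticks = ceil(6/0.8) = ceil(7.5000) = 8; reading at tick 8 = 6 + 0.8*8 = 12.4000
clock 1: start=5, rate=2.0, needs 12-5 = 7; ticks = ceil(7/2.0) = ceil(3.5000) = 4; reading at tick 4 = 5 + 2.0*4 = 13.0000
clock 2: start=0, rate=1.25, needs 12-0 = 12; ticks = ceil(12/1.25) = ceil(9.6000) = 10; reading at tick 10 = 0 + 1.25*10 = 12.5000
Minimum tick count = 4; winners = [1]; smallest index = 1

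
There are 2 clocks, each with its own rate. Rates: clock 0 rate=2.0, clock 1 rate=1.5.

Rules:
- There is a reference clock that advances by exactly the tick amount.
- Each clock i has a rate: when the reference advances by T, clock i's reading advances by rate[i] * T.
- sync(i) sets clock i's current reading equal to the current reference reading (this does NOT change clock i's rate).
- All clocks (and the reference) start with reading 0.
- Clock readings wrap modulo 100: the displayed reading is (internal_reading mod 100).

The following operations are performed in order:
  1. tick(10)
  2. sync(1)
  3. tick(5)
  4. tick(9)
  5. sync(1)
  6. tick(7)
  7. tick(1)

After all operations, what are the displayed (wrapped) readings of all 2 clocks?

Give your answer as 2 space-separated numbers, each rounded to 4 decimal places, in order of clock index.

Answer: 64.0000 36.0000

Derivation:
After op 1 tick(10): ref=10.0000 raw=[20.0000 15.0000]
After op 2 sync(1): ref=10.0000 raw=[20.0000 10.0000]
After op 3 tick(5): ref=15.0000 raw=[30.0000 17.5000]
After op 4 tick(9): ref=24.0000 raw=[48.0000 31.0000]
After op 5 sync(1): ref=24.0000 raw=[48.0000 24.0000]
After op 6 tick(7): ref=31.0000 raw=[62.0000 34.5000]
After op 7 tick(1): ref=32.0000 raw=[64.0000 36.0000]
Wrap final raw readings (mod 100): 64.0000 mod 100 = 64.0000; 36.0000 mod 100 = 36.0000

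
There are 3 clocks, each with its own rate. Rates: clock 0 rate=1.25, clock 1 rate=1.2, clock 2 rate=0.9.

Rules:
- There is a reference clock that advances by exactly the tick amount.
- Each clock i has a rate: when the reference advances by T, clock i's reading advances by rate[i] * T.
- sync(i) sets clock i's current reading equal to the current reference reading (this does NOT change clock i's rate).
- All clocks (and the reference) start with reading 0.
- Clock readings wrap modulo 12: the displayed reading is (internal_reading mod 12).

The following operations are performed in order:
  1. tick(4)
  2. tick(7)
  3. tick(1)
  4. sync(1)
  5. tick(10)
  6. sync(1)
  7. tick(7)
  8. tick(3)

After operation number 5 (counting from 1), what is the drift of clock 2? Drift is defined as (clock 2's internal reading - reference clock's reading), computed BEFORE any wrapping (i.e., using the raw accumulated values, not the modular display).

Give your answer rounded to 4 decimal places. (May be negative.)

After op 1 tick(4): ref=4.0000 raw=[5.0000 4.8000 3.6000]
After op 2 tick(7): ref=11.0000 raw=[13.7500 13.2000 9.9000]
After op 3 tick(1): ref=12.0000 raw=[15.0000 14.4000 10.8000]
After op 4 sync(1): ref=12.0000 raw=[15.0000 12.0000 10.8000]
After op 5 tick(10): ref=22.0000 raw=[27.5000 24.0000 19.8000]
Drift of clock 2 after op 5: 19.8000 - 22.0000 = -2.2000

Answer: -2.2000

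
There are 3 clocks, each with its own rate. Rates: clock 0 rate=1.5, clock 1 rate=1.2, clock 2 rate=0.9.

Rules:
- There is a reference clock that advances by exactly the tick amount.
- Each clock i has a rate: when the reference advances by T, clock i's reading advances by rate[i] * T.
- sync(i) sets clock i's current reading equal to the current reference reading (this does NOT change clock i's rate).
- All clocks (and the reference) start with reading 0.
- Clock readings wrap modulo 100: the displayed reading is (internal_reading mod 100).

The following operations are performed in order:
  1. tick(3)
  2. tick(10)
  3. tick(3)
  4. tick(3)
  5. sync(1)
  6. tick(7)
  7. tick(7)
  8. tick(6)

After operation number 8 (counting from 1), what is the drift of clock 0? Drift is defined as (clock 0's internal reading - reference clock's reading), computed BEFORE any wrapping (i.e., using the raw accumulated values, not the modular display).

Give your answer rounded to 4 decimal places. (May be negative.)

After op 1 tick(3): ref=3.0000 raw=[4.5000 3.6000 2.7000]
After op 2 tick(10): ref=13.0000 raw=[19.5000 15.6000 11.7000]
After op 3 tick(3): ref=16.0000 raw=[24.0000 19.2000 14.4000]
After op 4 tick(3): ref=19.0000 raw=[28.5000 22.8000 17.1000]
After op 5 sync(1): ref=19.0000 raw=[28.5000 19.0000 17.1000]
After op 6 tick(7): ref=26.0000 raw=[39.0000 27.4000 23.4000]
After op 7 tick(7): ref=33.0000 raw=[49.5000 35.8000 29.7000]
After op 8 tick(6): ref=39.0000 raw=[58.5000 43.0000 35.1000]
Drift of clock 0 after op 8: 58.5000 - 39.0000 = 19.5000

Answer: 19.5000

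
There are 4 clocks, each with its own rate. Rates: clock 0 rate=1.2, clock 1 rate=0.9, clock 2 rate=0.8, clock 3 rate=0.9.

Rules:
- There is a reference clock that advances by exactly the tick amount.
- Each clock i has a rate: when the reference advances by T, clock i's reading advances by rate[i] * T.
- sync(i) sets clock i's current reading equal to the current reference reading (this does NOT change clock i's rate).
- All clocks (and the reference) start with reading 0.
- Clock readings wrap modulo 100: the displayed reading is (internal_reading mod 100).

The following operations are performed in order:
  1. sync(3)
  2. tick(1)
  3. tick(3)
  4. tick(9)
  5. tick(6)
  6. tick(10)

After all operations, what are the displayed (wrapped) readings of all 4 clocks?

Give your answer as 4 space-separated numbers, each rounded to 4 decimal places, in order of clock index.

After op 1 sync(3): ref=0.0000 raw=[0.0000 0.0000 0.0000 0.0000]
After op 2 tick(1): ref=1.0000 raw=[1.2000 0.9000 0.8000 0.9000]
After op 3 tick(3): ref=4.0000 raw=[4.8000 3.6000 3.2000 3.6000]
After op 4 tick(9): ref=13.0000 raw=[15.6000 11.7000 10.4000 11.7000]
After op 5 tick(6): ref=19.0000 raw=[22.8000 17.1000 15.2000 17.1000]
After op 6 tick(10): ref=29.0000 raw=[34.8000 26.1000 23.2000 26.1000]
Wrap final raw readings (mod 100): 34.8000 mod 100 = 34.8000; 26.1000 mod 100 = 26.1000; 23.2000 mod 100 = 23.2000; 26.1000 mod 100 = 26.1000

Answer: 34.8000 26.1000 23.2000 26.1000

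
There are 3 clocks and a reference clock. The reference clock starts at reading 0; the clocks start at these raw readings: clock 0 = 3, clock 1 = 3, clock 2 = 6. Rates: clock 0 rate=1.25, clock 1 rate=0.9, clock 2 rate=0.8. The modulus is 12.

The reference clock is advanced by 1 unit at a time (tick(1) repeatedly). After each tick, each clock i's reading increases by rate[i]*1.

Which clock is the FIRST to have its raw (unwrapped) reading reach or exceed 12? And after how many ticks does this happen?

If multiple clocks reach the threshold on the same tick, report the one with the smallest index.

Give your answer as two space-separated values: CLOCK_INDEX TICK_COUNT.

Answer: 0 8

Derivation:
clock 0: start=3, rate=1.25, needs 12-3 = 9; ticks = ceil(9/1.25) = ceil(7.2000) = 8; reading at tick 8 = 3 + 1.25*8 = 13.0000
clock 1: start=3, rate=0.9, needs 12-3 = 9; ticks = ceil(9/0.9) = ceil(10.0000) = 10; reading at tick 10 = 3 + 0.9*10 = 12.0000
clock 2: start=6, rate=0.8, needs 12-6 = 6; ticks = ceil(6/0.8) = ceil(7.5000) = 8; reading at tick 8 = 6 + 0.8*8 = 12.4000
Minimum tick count = 8; winners = [0, 2]; smallest index = 0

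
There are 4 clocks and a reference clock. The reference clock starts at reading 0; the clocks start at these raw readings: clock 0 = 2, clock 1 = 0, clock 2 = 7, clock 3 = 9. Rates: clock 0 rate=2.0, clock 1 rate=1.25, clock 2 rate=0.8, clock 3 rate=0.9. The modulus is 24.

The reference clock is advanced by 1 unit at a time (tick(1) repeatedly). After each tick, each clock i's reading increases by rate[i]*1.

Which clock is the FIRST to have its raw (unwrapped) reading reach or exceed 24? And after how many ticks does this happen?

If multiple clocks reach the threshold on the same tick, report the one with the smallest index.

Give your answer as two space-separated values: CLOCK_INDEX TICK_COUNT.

clock 0: start=2, rate=2.0, needs 24-2 = 22; ticks = ceil(22/2.0) = ceil(11.0000) = 11; reading at tick 11 = 2 + 2.0*11 = 24.0000
clock 1: start=0, rate=1.25, needs 24-0 = 24; ticks = ceil(24/1.25) = ceil(19.2000) = 20; reading at tick 20 = 0 + 1.25*20 = 25.0000
clock 2: start=7, rate=0.8, needs 24-7 = 17; ticks = ceil(17/0.8) = ceil(21.2500) = 22; reading at tick 22 = 7 + 0.8*22 = 24.6000
clock 3: start=9, rate=0.9, needs 24-9 = 15; ticks = ceil(15/0.9) = ceil(16.6667) = 17; reading at tick 17 = 9 + 0.9*17 = 24.3000
Minimum tick count = 11; winners = [0]; smallest index = 0

Answer: 0 11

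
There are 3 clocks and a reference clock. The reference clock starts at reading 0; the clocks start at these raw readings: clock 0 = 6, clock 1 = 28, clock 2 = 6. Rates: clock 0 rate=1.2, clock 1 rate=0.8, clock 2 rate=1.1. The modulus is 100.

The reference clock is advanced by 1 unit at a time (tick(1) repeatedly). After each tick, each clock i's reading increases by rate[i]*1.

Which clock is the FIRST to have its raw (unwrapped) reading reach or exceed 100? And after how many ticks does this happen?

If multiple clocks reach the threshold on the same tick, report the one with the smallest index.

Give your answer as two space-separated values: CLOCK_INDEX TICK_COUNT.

Answer: 0 79

Derivation:
clock 0: start=6, rate=1.2, needs 100-6 = 94; ticks = ceil(94/1.2) = ceil(78.3333) = 79; reading at tick 79 = 6 + 1.2*79 = 100.8000
clock 1: start=28, rate=0.8, needs 100-28 = 72; ticks = ceil(72/0.8) = ceil(90.0000) = 90; reading at tick 90 = 28 + 0.8*90 = 100.0000
clock 2: start=6, rate=1.1, needs 100-6 = 94; ticks = ceil(94/1.1) = ceil(85.4545) = 86; reading at tick 86 = 6 + 1.1*86 = 100.6000
Minimum tick count = 79; winners = [0]; smallest index = 0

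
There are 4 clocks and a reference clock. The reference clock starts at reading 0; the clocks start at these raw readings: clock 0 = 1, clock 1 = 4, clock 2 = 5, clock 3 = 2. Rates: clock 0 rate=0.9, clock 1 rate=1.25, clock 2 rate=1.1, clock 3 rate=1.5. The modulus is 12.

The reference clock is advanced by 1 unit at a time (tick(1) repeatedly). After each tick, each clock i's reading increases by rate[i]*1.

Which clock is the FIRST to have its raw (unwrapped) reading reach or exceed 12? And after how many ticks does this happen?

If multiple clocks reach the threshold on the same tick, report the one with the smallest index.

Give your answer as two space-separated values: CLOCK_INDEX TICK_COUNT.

Answer: 1 7

Derivation:
clock 0: start=1, rate=0.9, needs 12-1 = 11; ticks = ceil(11/0.9) = ceil(12.2222) = 13; reading at tick 13 = 1 + 0.9*13 = 12.7000
clock 1: start=4, rate=1.25, needs 12-4 = 8; ticks = ceil(8/1.25) = ceil(6.4000) = 7; reading at tick 7 = 4 + 1.25*7 = 12.7500
clock 2: start=5, rate=1.1, needs 12-5 = 7; ticks = ceil(7/1.1) = ceil(6.3636) = 7; reading at tick 7 = 5 + 1.1*7 = 12.7000
clock 3: start=2, rate=1.5, needs 12-2 = 10; ticks = ceil(10/1.5) = ceil(6.6667) = 7; reading at tick 7 = 2 + 1.5*7 = 12.5000
Minimum tick count = 7; winners = [1, 2, 3]; smallest index = 1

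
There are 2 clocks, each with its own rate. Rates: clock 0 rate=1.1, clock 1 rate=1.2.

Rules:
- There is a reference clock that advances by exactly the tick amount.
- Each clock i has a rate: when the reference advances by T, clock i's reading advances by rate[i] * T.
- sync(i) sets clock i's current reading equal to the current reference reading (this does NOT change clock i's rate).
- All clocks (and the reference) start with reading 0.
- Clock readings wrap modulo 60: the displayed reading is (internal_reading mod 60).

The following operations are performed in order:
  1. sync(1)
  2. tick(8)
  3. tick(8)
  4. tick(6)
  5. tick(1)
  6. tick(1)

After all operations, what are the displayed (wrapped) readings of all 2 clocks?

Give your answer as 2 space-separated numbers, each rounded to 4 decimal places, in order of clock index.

Answer: 26.4000 28.8000

Derivation:
After op 1 sync(1): ref=0.0000 raw=[0.0000 0.0000]
After op 2 tick(8): ref=8.0000 raw=[8.8000 9.6000]
After op 3 tick(8): ref=16.0000 raw=[17.6000 19.2000]
After op 4 tick(6): ref=22.0000 raw=[24.2000 26.4000]
After op 5 tick(1): ref=23.0000 raw=[25.3000 27.6000]
After op 6 tick(1): ref=24.0000 raw=[26.4000 28.8000]
Wrap final raw readings (mod 60): 26.4000 mod 60 = 26.4000; 28.8000 mod 60 = 28.8000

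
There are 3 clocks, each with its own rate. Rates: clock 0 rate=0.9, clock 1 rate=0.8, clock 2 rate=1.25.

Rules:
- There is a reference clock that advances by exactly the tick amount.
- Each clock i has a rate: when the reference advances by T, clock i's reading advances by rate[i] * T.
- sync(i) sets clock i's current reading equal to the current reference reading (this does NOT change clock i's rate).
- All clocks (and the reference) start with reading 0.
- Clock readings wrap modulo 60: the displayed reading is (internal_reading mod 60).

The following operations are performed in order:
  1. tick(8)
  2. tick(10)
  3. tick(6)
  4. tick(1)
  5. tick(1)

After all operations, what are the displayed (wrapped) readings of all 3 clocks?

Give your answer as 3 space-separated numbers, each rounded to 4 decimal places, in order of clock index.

After op 1 tick(8): ref=8.0000 raw=[7.2000 6.4000 10.0000]
After op 2 tick(10): ref=18.0000 raw=[16.2000 14.4000 22.5000]
After op 3 tick(6): ref=24.0000 raw=[21.6000 19.2000 30.0000]
After op 4 tick(1): ref=25.0000 raw=[22.5000 20.0000 31.2500]
After op 5 tick(1): ref=26.0000 raw=[23.4000 20.8000 32.5000]
Wrap final raw readings (mod 60): 23.4000 mod 60 = 23.4000; 20.8000 mod 60 = 20.8000; 32.5000 mod 60 = 32.5000

Answer: 23.4000 20.8000 32.5000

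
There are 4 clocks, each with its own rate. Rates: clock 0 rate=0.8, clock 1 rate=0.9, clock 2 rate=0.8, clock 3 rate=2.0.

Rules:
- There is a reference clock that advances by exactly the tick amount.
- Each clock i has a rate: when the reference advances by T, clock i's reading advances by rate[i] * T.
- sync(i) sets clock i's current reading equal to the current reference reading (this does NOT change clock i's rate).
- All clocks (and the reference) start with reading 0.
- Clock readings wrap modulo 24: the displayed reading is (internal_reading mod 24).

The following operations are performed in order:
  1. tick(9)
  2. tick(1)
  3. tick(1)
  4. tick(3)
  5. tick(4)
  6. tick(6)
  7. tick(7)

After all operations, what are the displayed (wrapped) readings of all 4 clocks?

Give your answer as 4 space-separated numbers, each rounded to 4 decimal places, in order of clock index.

After op 1 tick(9): ref=9.0000 raw=[7.2000 8.1000 7.2000 18.0000]
After op 2 tick(1): ref=10.0000 raw=[8.0000 9.0000 8.0000 20.0000]
After op 3 tick(1): ref=11.0000 raw=[8.8000 9.9000 8.8000 22.0000]
After op 4 tick(3): ref=14.0000 raw=[11.2000 12.6000 11.2000 28.0000]
After op 5 tick(4): ref=18.0000 raw=[14.4000 16.2000 14.4000 36.0000]
After op 6 tick(6): ref=24.0000 raw=[19.2000 21.6000 19.2000 48.0000]
After op 7 tick(7): ref=31.0000 raw=[24.8000 27.9000 24.8000 62.0000]
Wrap final raw readings (mod 24): 24.8000 mod 24 = 0.8000; 27.9000 mod 24 = 3.9000; 24.8000 mod 24 = 0.8000; 62.0000 mod 24 = 14.0000

Answer: 0.8000 3.9000 0.8000 14.0000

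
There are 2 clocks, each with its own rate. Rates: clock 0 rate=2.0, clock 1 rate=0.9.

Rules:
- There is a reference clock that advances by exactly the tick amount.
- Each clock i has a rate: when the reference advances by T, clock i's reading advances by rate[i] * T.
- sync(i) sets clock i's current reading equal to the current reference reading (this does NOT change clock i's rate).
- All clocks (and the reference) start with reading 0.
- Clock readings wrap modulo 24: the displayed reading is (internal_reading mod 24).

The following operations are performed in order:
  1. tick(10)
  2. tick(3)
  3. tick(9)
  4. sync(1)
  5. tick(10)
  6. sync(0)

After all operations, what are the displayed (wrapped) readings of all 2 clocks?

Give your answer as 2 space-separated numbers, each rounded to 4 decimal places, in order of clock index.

After op 1 tick(10): ref=10.0000 raw=[20.0000 9.0000]
After op 2 tick(3): ref=13.0000 raw=[26.0000 11.7000]
After op 3 tick(9): ref=22.0000 raw=[44.0000 19.8000]
After op 4 sync(1): ref=22.0000 raw=[44.0000 22.0000]
After op 5 tick(10): ref=32.0000 raw=[64.0000 31.0000]
After op 6 sync(0): ref=32.0000 raw=[32.0000 31.0000]
Wrap final raw readings (mod 24): 32.0000 mod 24 = 8.0000; 31.0000 mod 24 = 7.0000

Answer: 8.0000 7.0000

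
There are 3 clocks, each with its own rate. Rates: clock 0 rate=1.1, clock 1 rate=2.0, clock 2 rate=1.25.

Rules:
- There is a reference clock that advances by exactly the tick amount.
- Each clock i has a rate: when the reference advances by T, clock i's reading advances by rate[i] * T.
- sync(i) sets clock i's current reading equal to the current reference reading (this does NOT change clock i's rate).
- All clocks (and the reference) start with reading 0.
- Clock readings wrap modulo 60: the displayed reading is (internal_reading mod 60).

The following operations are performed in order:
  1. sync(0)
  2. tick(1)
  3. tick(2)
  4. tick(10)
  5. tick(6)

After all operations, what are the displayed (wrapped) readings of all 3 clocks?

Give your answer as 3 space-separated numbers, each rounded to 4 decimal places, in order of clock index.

After op 1 sync(0): ref=0.0000 raw=[0.0000 0.0000 0.0000]
After op 2 tick(1): ref=1.0000 raw=[1.1000 2.0000 1.2500]
After op 3 tick(2): ref=3.0000 raw=[3.3000 6.0000 3.7500]
After op 4 tick(10): ref=13.0000 raw=[14.3000 26.0000 16.2500]
After op 5 tick(6): ref=19.0000 raw=[20.9000 38.0000 23.7500]
Wrap final raw readings (mod 60): 20.9000 mod 60 = 20.9000; 38.0000 mod 60 = 38.0000; 23.7500 mod 60 = 23.7500

Answer: 20.9000 38.0000 23.7500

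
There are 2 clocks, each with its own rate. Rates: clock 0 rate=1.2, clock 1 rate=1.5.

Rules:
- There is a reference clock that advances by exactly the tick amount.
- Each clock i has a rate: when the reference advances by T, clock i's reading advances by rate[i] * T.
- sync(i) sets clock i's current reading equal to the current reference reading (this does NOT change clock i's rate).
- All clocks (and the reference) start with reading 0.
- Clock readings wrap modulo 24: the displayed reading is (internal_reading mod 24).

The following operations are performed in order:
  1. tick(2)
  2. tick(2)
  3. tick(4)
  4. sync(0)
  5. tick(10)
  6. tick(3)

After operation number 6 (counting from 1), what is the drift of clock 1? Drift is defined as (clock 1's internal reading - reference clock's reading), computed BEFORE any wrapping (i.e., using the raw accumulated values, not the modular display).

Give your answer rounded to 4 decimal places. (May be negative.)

Answer: 10.5000

Derivation:
After op 1 tick(2): ref=2.0000 raw=[2.4000 3.0000]
After op 2 tick(2): ref=4.0000 raw=[4.8000 6.0000]
After op 3 tick(4): ref=8.0000 raw=[9.6000 12.0000]
After op 4 sync(0): ref=8.0000 raw=[8.0000 12.0000]
After op 5 tick(10): ref=18.0000 raw=[20.0000 27.0000]
After op 6 tick(3): ref=21.0000 raw=[23.6000 31.5000]
Drift of clock 1 after op 6: 31.5000 - 21.0000 = 10.5000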